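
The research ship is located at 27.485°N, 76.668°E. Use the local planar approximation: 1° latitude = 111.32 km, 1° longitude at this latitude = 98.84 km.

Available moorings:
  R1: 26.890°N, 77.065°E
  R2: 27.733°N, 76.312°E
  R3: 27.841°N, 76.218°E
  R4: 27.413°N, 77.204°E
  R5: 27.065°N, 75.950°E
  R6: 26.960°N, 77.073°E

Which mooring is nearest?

Distances from 27.485°N, 76.668°E:
R1: √((-0.595·111.32)² + (0.397·98.84)²) = √(4387.12821 + 1539.73679) = 76.986 km
R2: √((0.248·111.32)² + (-0.356·98.84)²) = √(762.16633 + 1238.12778) = 44.725 km
R3: √((0.356·111.32)² + (-0.450·98.84)²) = √(1570.53056 + 1978.29248) = 59.572 km
R4: √((-0.072·111.32)² + (0.536·98.84)²) = √(64.24087 + 2806.69391) = 53.581 km
R5: √((-0.420·111.32)² + (-0.718·98.84)²) = √(2185.97392 + 5036.33212) = 84.984 km
R6: √((-0.525·111.32)² + (0.405·98.84)²) = √(3415.58425 + 1602.41691) = 70.838 km
Minimum: R2 at 44.725 km.

R2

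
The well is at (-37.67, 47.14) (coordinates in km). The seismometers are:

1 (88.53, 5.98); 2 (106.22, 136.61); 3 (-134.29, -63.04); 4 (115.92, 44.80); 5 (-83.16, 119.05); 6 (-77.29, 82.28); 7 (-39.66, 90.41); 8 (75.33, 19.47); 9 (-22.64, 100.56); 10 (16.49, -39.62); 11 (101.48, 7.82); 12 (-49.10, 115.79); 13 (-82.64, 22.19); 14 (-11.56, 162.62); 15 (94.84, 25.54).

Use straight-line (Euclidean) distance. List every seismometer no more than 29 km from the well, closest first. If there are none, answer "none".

none

Distances from (-37.67, 47.14):
1: √((126.20)² + (-41.16)²) = √(15926.4400 + 1694.1456) = 132.74 km
2: √((143.89)² + (89.47)²) = √(20704.3321 + 8004.8809) = 169.44 km
3: √((-96.62)² + (-110.18)²) = √(9335.4244 + 12139.6324) = 146.54 km
4: √((153.59)² + (-2.34)²) = √(23589.8881 + 5.4756) = 153.61 km
5: √((-45.49)² + (71.91)²) = √(2069.3401 + 5171.0481) = 85.09 km
6: √((-39.62)² + (35.14)²) = √(1569.7444 + 1234.8196) = 52.96 km
7: √((-1.99)² + (43.27)²) = √(3.9601 + 1872.2929) = 43.32 km
8: √((113.00)² + (-27.67)²) = √(12769.0000 + 765.6289) = 116.34 km
9: √((15.03)² + (53.42)²) = √(225.9009 + 2853.6964) = 55.49 km
10: √((54.16)² + (-86.76)²) = √(2933.3056 + 7527.2976) = 102.28 km
11: √((139.15)² + (-39.32)²) = √(19362.7225 + 1546.0624) = 144.60 km
12: √((-11.43)² + (68.65)²) = √(130.6449 + 4712.8225) = 69.60 km
13: √((-44.97)² + (-24.95)²) = √(2022.3009 + 622.5025) = 51.43 km
14: √((26.11)² + (115.48)²) = √(681.7321 + 13335.6304) = 118.39 km
15: √((132.51)² + (-21.60)²) = √(17558.9001 + 466.5600) = 134.26 km
Threshold 29 km: none within range.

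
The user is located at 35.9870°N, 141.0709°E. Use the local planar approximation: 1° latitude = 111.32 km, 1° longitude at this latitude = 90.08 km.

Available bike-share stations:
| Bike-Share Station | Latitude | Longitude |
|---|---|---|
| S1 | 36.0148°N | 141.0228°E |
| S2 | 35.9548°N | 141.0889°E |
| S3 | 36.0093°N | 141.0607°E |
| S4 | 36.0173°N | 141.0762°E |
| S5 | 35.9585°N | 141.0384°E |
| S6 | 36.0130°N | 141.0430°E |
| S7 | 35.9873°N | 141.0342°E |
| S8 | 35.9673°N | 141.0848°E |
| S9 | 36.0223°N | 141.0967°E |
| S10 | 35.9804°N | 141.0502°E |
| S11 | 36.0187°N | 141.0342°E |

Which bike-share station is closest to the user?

Distances from 35.9870°N, 141.0709°E:
S1: √((0.0278·111.32)² + (-0.0481·90.08)²) = √(9.577143 + 18.773572) = 5.3245 km
S2: √((-0.0322·111.32)² + (0.0180·90.08)²) = √(12.848669 + 2.629068) = 3.9342 km
S3: √((0.0223·111.32)² + (-0.0102·90.08)²) = √(6.162488 + 0.844223) = 2.6470 km
S4: √((0.0303·111.32)² + (0.0053·90.08)²) = √(11.377102 + 0.227934) = 3.4066 km
S5: √((-0.0285·111.32)² + (-0.0325·90.08)²) = √(10.065518 + 8.570842) = 4.3170 km
S6: √((0.0260·111.32)² + (-0.0279·90.08)²) = √(8.377088 + 6.316335) = 3.8332 km
S7: √((0.0003·111.32)² + (-0.0367·90.08)²) = √(0.001115 + 10.929213) = 3.3061 km
S8: √((-0.0197·111.32)² + (0.0139·90.08)²) = √(4.809267 + 1.567784) = 2.5253 km
S9: √((0.0353·111.32)² + (0.0258·90.08)²) = √(15.441725 + 5.401273) = 4.5654 km
S10: √((-0.0066·111.32)² + (-0.0207·90.08)²) = √(0.539802 + 3.476942) = 2.0042 km
S11: √((0.0317·111.32)² + (-0.0367·90.08)²) = √(12.452740 + 10.929213) = 4.8355 km
Minimum: S10 at 2.0042 km.

S10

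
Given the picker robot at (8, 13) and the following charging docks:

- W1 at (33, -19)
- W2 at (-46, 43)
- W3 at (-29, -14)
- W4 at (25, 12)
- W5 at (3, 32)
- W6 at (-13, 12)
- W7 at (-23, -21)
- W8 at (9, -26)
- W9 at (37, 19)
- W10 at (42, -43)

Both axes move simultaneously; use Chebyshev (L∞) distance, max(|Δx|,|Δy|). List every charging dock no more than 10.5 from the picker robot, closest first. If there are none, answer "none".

none

Distances from (8, 13):
W1: 32
W2: 54
W3: 37
W4: 17
W5: 19
W6: 21
W7: 34
W8: 39
W9: 29
W10: 56
Threshold 10.5: none within range.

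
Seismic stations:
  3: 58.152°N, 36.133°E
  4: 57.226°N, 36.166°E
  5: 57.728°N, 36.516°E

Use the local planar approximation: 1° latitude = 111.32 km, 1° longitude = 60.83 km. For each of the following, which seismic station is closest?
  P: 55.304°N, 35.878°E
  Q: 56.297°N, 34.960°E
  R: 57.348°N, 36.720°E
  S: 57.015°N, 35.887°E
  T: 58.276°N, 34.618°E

P at 55.304°N, 35.878°E:
  3: √((2.848·111.32)² + (0.255·60.83)²) = √(100513.95579 + 240.61129) = 317.419 km
  4: √((1.922·111.32)² + (0.288·60.83)²) = √(45777.61497 + 306.91676) = 214.673 km
  5: √((2.424·111.32)² + (0.638·60.83)²) = √(72813.45290 + 1506.18040) = 272.616 km
  → nearest: 4 (214.673 km)
Q at 56.297°N, 34.960°E:
  3: √((1.855·111.32)² + (1.173·60.83)²) = √(42641.67180 + 5091.33481) = 218.479 km
  4: √((0.929·111.32)² + (1.206·60.83)²) = √(10694.92697 + 5381.83339) = 126.794 km
  5: √((1.431·111.32)² + (1.556·60.83)²) = √(25376.14591 + 8958.90267) = 185.297 km
  → nearest: 4 (126.794 km)
R at 57.348°N, 36.720°E:
  3: √((0.804·111.32)² + (-0.587·60.83)²) = √(8010.47912 + 1275.00485) = 96.361 km
  4: √((-0.122·111.32)² + (-0.554·60.83)²) = √(184.44465 + 1135.67787) = 36.333 km
  5: √((0.380·111.32)² + (-0.204·60.83)²) = √(1789.42536 + 153.99122) = 44.084 km
  → nearest: 4 (36.333 km)
S at 57.015°N, 35.887°E:
  3: √((1.137·111.32)² + (0.246·60.83)²) = √(16020.17754 + 223.92668) = 127.452 km
  4: √((0.211·111.32)² + (0.279·60.83)²) = √(551.71057 + 288.03419) = 28.978 km
  5: √((0.713·111.32)² + (0.629·60.83)²) = √(6299.78104 + 1463.98600) = 88.112 km
  → nearest: 4 (28.978 km)
T at 58.276°N, 34.618°E:
  3: √((-0.124·111.32)² + (1.515·60.83)²) = √(190.54158 + 8492.99559) = 93.185 km
  4: √((-1.050·111.32)² + (1.548·60.83)²) = √(13662.33700 + 8867.01709) = 150.098 km
  5: √((-0.548·111.32)² + (1.898·60.83)²) = √(3721.40993 + 13329.93553) = 130.581 km
  → nearest: 3 (93.185 km)

P→4; Q→4; R→4; S→4; T→3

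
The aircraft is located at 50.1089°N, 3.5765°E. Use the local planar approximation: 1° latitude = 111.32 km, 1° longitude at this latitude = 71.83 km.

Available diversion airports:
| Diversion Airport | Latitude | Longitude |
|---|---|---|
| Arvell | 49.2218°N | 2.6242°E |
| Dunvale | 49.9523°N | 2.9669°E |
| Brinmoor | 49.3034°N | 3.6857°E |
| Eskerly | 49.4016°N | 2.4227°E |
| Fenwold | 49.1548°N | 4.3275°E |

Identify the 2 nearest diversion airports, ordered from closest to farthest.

Distances from 50.1089°N, 3.5765°E:
Arvell: 120.1292 km
Dunvale: 47.1301 km
Brinmoor: 90.0107 km
Eskerly: 114.3159 km
Fenwold: 119.1245 km
Sorted: Dunvale (47.1301 km) < Brinmoor (90.0107 km) < Eskerly (114.3159 km) < Fenwold (119.1245 km) < …

Dunvale, Brinmoor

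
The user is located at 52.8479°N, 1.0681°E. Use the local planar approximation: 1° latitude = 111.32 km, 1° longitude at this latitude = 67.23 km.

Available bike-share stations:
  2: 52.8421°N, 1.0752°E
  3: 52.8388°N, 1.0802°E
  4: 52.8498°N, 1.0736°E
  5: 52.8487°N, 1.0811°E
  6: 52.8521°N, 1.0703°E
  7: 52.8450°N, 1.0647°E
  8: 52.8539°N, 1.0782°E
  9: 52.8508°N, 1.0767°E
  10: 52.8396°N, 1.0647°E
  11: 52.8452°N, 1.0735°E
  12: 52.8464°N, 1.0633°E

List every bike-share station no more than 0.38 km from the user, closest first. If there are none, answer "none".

12

Distances from 52.8479°N, 1.0681°E:
2: √((-0.0058·111.32)² + (0.0071·67.23)²) = √(0.416872 + 0.227847) = 0.8029 km
3: √((-0.0091·111.32)² + (0.0121·67.23)²) = √(1.026193 + 0.661755) = 1.2992 km
4: √((0.0019·111.32)² + (0.0055·67.23)²) = √(0.044736 + 0.136726) = 0.4260 km
5: √((0.0008·111.32)² + (0.0130·67.23)²) = √(0.007931 + 0.763859) = 0.8785 km
6: √((0.0042·111.32)² + (0.0022·67.23)²) = √(0.218597 + 0.021876) = 0.4904 km
7: √((-0.0029·111.32)² + (-0.0034·67.23)²) = √(0.104218 + 0.052250) = 0.3956 km
8: √((0.0060·111.32)² + (0.0101·67.23)²) = √(0.446117 + 0.461072) = 0.9525 km
9: √((0.0029·111.32)² + (0.0086·67.23)²) = √(0.104218 + 0.334290) = 0.6622 km
10: √((-0.0083·111.32)² + (-0.0034·67.23)²) = √(0.853695 + 0.052250) = 0.9518 km
11: √((-0.0027·111.32)² + (0.0054·67.23)²) = √(0.090339 + 0.131799) = 0.4713 km
12: √((-0.0015·111.32)² + (-0.0048·67.23)²) = √(0.027882 + 0.104138) = 0.3633 km
Threshold 0.38 km: 12 (0.3633 km) is within range.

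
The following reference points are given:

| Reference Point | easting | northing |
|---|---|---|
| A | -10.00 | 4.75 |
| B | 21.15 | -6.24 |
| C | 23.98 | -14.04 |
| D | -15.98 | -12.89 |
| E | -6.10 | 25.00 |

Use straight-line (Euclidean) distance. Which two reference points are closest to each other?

Pairwise distances:
A–B: √((31.15)² + (-10.99)²) = √(970.3225 + 120.7801) = 33.03
A–C: √((33.98)² + (-18.79)²) = √(1154.6404 + 353.0641) = 38.83
A–D: √((-5.98)² + (-17.64)²) = √(35.7604 + 311.1696) = 18.63
A–E: √((3.90)² + (20.25)²) = √(15.2100 + 410.0625) = 20.62
B–C: √((2.83)² + (-7.80)²) = √(8.0089 + 60.8400) = 8.30
B–D: √((-37.13)² + (-6.65)²) = √(1378.6369 + 44.2225) = 37.72
B–E: √((-27.25)² + (31.24)²) = √(742.5625 + 975.9376) = 41.45
C–D: √((-39.96)² + (1.15)²) = √(1596.8016 + 1.3225) = 39.98
C–E: √((-30.08)² + (39.04)²) = √(904.8064 + 1524.1216) = 49.28
D–E: √((9.88)² + (37.89)²) = √(97.6144 + 1435.6521) = 39.16
Closest pair: B–C at 8.30.

B and C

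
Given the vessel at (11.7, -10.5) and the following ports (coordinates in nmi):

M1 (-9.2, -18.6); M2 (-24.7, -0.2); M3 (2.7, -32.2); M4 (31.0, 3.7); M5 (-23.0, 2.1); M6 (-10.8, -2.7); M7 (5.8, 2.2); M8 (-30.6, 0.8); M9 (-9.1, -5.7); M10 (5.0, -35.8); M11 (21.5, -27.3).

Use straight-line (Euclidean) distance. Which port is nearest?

Distances from (11.7, -10.5):
M1: √((-20.9)² + (-8.1)²) = √(436.810 + 65.610) = 22.4 nmi
M2: √((-36.4)² + (10.3)²) = √(1324.960 + 106.090) = 37.8 nmi
M3: √((-9.0)² + (-21.7)²) = √(81.000 + 470.890) = 23.5 nmi
M4: √((19.3)² + (14.2)²) = √(372.490 + 201.640) = 24.0 nmi
M5: √((-34.7)² + (12.6)²) = √(1204.090 + 158.760) = 36.9 nmi
M6: √((-22.5)² + (7.8)²) = √(506.250 + 60.840) = 23.8 nmi
M7: √((-5.9)² + (12.7)²) = √(34.810 + 161.290) = 14.0 nmi
M8: √((-42.3)² + (11.3)²) = √(1789.290 + 127.690) = 43.8 nmi
M9: √((-20.8)² + (4.8)²) = √(432.640 + 23.040) = 21.3 nmi
M10: √((-6.7)² + (-25.3)²) = √(44.890 + 640.090) = 26.2 nmi
M11: √((9.8)² + (-16.8)²) = √(96.040 + 282.240) = 19.4 nmi
Minimum: M7 at 14.0 nmi.

M7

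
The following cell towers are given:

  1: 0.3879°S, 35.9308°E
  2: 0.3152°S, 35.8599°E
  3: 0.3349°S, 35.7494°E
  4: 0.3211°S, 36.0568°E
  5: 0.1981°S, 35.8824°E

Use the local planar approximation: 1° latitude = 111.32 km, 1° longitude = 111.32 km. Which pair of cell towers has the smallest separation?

1 and 2

Pairwise distances:
1–2: √((0.0727·111.32)² + (-0.0709·111.32)²) = √(65.496066 + 62.292945) = 11.3044 km
1–3: √((0.0530·111.32)² + (-0.1814·111.32)²) = √(34.809528 + 407.775342) = 21.0377 km
1–4: √((0.0668·111.32)² + (0.1260·111.32)²) = √(55.296714 + 196.737653) = 15.8756 km
1–5: √((0.1898·111.32)² + (-0.0484·111.32)²) = √(446.415034 + 29.029337) = 21.8047 km
2–3: √((-0.0197·111.32)² + (-0.1105·111.32)²) = √(4.809267 + 151.311157) = 12.4948 km
2–4: √((-0.0059·111.32)² + (0.1969·111.32)²) = √(0.431370 + 480.438528) = 21.9287 km
2–5: √((0.1171·111.32)² + (0.0225·111.32)²) = √(169.926137 + 6.273522) = 13.2740 km
3–4: √((0.0138·111.32)² + (0.3074·111.32)²) = √(2.359960 + 1170.992522) = 34.2542 km
3–5: √((0.1368·111.32)² + (0.1330·111.32)²) = √(231.909527 + 219.204607) = 21.2394 km
4–5: √((0.1230·111.32)² + (-0.1744·111.32)²) = √(187.480722 + 376.911472) = 23.7569 km
Closest pair: 1–2 at 11.3044 km.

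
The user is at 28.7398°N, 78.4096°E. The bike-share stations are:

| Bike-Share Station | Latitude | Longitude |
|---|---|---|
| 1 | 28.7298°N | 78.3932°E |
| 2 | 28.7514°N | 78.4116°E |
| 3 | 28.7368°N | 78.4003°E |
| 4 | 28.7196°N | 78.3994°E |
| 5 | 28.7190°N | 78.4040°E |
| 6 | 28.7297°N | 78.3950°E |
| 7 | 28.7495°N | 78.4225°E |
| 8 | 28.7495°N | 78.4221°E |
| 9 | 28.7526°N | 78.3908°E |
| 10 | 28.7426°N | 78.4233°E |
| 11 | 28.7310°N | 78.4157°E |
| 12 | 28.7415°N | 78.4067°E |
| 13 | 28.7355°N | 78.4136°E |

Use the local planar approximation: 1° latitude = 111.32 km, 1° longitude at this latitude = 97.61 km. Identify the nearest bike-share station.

Distances from 28.7398°N, 78.4096°E:
1: √((-0.0100·111.32)² + (-0.0164·97.61)²) = √(1.239214 + 2.562573) = 1.9498 km
2: √((0.0116·111.32)² + (0.0020·97.61)²) = √(1.667487 + 0.038111) = 1.3060 km
3: √((-0.0030·111.32)² + (-0.0093·97.61)²) = √(0.111529 + 0.824052) = 0.9673 km
4: √((-0.0202·111.32)² + (-0.0102·97.61)²) = √(5.056490 + 0.991263) = 2.4592 km
5: √((-0.0208·111.32)² + (-0.0056·97.61)²) = √(5.361336 + 0.298789) = 2.3791 km
6: √((-0.0101·111.32)² + (-0.0146·97.61)²) = √(1.264122 + 2.030927) = 1.8152 km
7: √((0.0097·111.32)² + (0.0129·97.61)²) = √(1.165977 + 1.585507) = 1.6588 km
8: √((0.0097·111.32)² + (0.0125·97.61)²) = √(1.165977 + 1.488705) = 1.6293 km
9: √((0.0128·111.32)² + (-0.0188·97.61)²) = √(2.030329 + 3.367475) = 2.3233 km
10: √((0.0028·111.32)² + (0.0137·97.61)²) = √(0.097154 + 1.788256) = 1.3731 km
11: √((-0.0088·111.32)² + (0.0061·97.61)²) = √(0.959648 + 0.354526) = 1.1464 km
12: √((0.0017·111.32)² + (-0.0029·97.61)²) = √(0.035813 + 0.080128) = 0.3405 km
13: √((-0.0043·111.32)² + (0.0040·97.61)²) = √(0.229131 + 0.152443) = 0.6177 km
Minimum: 12 at 0.3405 km.

12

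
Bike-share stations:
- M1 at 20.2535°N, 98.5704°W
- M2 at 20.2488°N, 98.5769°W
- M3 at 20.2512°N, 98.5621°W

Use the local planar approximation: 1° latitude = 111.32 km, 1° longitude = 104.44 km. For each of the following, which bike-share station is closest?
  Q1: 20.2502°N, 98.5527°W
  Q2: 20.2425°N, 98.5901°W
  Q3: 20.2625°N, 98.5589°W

Q1→M3; Q2→M2; Q3→M3

Q1 at 20.2502°N, 98.5527°W:
  M1: 1.8847 km
  M2: 2.5322 km
  M3: 0.9880 km
  → nearest: M3 (0.9880 km)
Q2 at 20.2425°N, 98.5901°W:
  M1: 2.3943 km
  M2: 1.5467 km
  M3: 3.0805 km
  → nearest: M2 (1.5467 km)
Q3 at 20.2625°N, 98.5589°W:
  M1: 1.5641 km
  M2: 2.4207 km
  M3: 1.3016 km
  → nearest: M3 (1.3016 km)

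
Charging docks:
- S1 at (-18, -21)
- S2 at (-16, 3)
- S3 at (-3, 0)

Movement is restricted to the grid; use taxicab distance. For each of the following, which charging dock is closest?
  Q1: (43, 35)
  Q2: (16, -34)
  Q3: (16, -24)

Q1 at (43, 35):
  S1: 117
  S2: 91
  S3: 81
  → nearest: S3 (81)
Q2 at (16, -34):
  S1: 47
  S2: 69
  S3: 53
  → nearest: S1 (47)
Q3 at (16, -24):
  S1: 37
  S2: 59
  S3: 43
  → nearest: S1 (37)

Q1→S3; Q2→S1; Q3→S1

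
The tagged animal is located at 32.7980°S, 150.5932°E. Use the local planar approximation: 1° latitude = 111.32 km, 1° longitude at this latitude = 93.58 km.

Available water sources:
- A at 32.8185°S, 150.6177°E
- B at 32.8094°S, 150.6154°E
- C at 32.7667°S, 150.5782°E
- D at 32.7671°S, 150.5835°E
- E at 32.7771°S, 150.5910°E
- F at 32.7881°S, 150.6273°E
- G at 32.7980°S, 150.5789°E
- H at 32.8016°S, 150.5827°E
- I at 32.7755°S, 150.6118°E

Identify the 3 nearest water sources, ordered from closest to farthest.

Distances from 32.7980°S, 150.5932°E:
A: 3.2349 km
B: 2.4344 km
C: 3.7564 km
D: 3.5575 km
E: 2.3357 km
F: 3.3760 km
G: 1.3382 km
H: 1.0612 km
I: 3.0501 km
Sorted: H (1.0612 km) < G (1.3382 km) < E (2.3357 km) < B (2.4344 km) < I (3.0501 km) < …

H, G, E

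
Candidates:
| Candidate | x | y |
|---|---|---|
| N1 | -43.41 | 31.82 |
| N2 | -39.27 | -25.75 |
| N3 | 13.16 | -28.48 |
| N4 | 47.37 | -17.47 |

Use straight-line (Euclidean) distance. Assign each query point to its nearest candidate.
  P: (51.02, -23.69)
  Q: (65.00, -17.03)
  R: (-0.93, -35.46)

P→N4; Q→N4; R→N3

P at (51.02, -23.69):
  N1: √((-94.43)² + (55.51)²) = √(8917.0249 + 3081.3601) = 109.54
  N2: √((-90.29)² + (-2.06)²) = √(8152.2841 + 4.2436) = 90.31
  N3: √((-37.86)² + (-4.79)²) = √(1433.3796 + 22.9441) = 38.16
  N4: √((-3.65)² + (6.22)²) = √(13.3225 + 38.6884) = 7.21
  → nearest: N4 (7.21)
Q at (65.00, -17.03):
  N1: √((-108.41)² + (48.85)²) = √(11752.7281 + 2386.3225) = 118.91
  N2: √((-104.27)² + (-8.72)²) = √(10872.2329 + 76.0384) = 104.63
  N3: √((-51.84)² + (-11.45)²) = √(2687.3856 + 131.1025) = 53.09
  N4: √((-17.63)² + (-0.44)²) = √(310.8169 + 0.1936) = 17.64
  → nearest: N4 (17.64)
R at (-0.93, -35.46):
  N1: √((-42.48)² + (67.28)²) = √(1804.5504 + 4526.5984) = 79.57
  N2: √((-38.34)² + (9.71)²) = √(1469.9556 + 94.2841) = 39.55
  N3: √((14.09)² + (6.98)²) = √(198.5281 + 48.7204) = 15.72
  N4: √((48.30)² + (17.99)²) = √(2332.8900 + 323.6401) = 51.54
  → nearest: N3 (15.72)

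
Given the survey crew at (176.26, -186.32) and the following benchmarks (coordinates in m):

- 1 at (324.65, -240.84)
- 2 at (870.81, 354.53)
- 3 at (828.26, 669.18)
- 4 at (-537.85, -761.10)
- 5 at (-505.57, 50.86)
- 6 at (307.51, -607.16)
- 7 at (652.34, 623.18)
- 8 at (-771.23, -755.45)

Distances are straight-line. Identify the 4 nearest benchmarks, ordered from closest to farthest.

1, 6, 5, 2

Distances from (176.26, -186.32):
1: √((148.39)² + (-54.52)²) = √(22019.5921 + 2972.4304) = 158.09 m
2: √((694.55)² + (540.85)²) = √(482399.7025 + 292518.7225) = 880.29 m
3: √((652.00)² + (855.50)²) = √(425104.0000 + 731880.2500) = 1075.63 m
4: √((-714.11)² + (-574.78)²) = √(509953.0921 + 330372.0484) = 916.69 m
5: √((-681.83)² + (237.18)²) = √(464892.1489 + 56254.3524) = 721.90 m
6: √((131.25)² + (-420.84)²) = √(17226.5625 + 177106.3056) = 440.83 m
7: √((476.08)² + (809.50)²) = √(226652.1664 + 655290.2500) = 939.12 m
8: √((-947.49)² + (-569.13)²) = √(897737.3001 + 323908.9569) = 1105.28 m
Sorted: 1 (158.09 m) < 6 (440.83 m) < 5 (721.90 m) < 2 (880.29 m) < 4 (916.69 m) < 7 (939.12 m) < …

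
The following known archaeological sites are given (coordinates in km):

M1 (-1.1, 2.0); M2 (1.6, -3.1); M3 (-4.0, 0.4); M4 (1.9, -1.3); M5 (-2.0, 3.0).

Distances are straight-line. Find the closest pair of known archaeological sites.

Pairwise distances:
M1–M2: √((2.7)² + (-5.1)²) = √(7.2900 + 26.0100) = 5.77 km
M1–M3: √((-2.9)² + (-1.6)²) = √(8.4100 + 2.5600) = 3.31 km
M1–M4: √((3.0)² + (-3.3)²) = √(9.0000 + 10.8900) = 4.46 km
M1–M5: √((-0.9)² + (1.0)²) = √(0.8100 + 1.0000) = 1.35 km
M2–M3: √((-5.6)² + (3.5)²) = √(31.3600 + 12.2500) = 6.60 km
M2–M4: √((0.3)² + (1.8)²) = √(0.0900 + 3.2400) = 1.82 km
M2–M5: √((-3.6)² + (6.1)²) = √(12.9600 + 37.2100) = 7.08 km
M3–M4: √((5.9)² + (-1.7)²) = √(34.8100 + 2.8900) = 6.14 km
M3–M5: √((2.0)² + (2.6)²) = √(4.0000 + 6.7600) = 3.28 km
M4–M5: √((-3.9)² + (4.3)²) = √(15.2100 + 18.4900) = 5.81 km
Closest pair: M1–M5 at 1.35 km.

M1 and M5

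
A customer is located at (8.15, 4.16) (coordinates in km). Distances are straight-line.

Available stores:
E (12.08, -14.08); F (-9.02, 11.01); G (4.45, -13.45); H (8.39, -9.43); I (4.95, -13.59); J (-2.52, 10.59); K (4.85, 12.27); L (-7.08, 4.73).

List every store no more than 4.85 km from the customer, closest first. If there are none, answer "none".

Distances from (8.15, 4.16):
E: 18.66 km
F: 18.49 km
G: 17.99 km
H: 13.59 km
I: 18.04 km
J: 12.46 km
K: 8.76 km
L: 15.24 km
Threshold 4.85 km: none within range.

none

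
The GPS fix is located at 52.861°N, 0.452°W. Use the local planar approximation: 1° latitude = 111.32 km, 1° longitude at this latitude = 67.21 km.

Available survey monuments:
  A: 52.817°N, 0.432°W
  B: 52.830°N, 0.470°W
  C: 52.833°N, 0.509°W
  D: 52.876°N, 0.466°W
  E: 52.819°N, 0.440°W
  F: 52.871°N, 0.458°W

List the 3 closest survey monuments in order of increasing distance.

F, D, B

Distances from 52.861°N, 0.452°W:
A: √((-0.044·111.32)² + (0.020·67.21)²) = √(23.99119 + 1.80687) = 5.079 km
B: √((-0.031·111.32)² + (-0.018·67.21)²) = √(11.90885 + 1.46357) = 3.657 km
C: √((-0.028·111.32)² + (-0.057·67.21)²) = √(9.71544 + 14.67633) = 4.939 km
D: √((0.015·111.32)² + (-0.014·67.21)²) = √(2.78823 + 0.88537) = 1.917 km
E: √((-0.042·111.32)² + (0.012·67.21)²) = √(21.85974 + 0.65047) = 4.744 km
F: √((0.010·111.32)² + (-0.006·67.21)²) = √(1.23921 + 0.16262) = 1.184 km
Sorted: F (1.184 km) < D (1.917 km) < B (3.657 km) < E (4.744 km) < C (4.939 km) < …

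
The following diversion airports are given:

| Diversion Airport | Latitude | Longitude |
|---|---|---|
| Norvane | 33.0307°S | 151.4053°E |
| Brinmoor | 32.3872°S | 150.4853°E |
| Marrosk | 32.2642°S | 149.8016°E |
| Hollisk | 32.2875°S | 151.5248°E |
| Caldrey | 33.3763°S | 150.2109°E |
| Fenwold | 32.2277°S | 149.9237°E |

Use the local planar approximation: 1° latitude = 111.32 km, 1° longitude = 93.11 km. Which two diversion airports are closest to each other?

Marrosk and Fenwold

Pairwise distances:
Norvane–Brinmoor: √((0.6435·111.32)² + (-0.9200·93.11)²) = √(5131.490129 + 7337.841185) = 111.6662 km
Norvane–Marrosk: √((0.7665·111.32)² + (-1.6037·93.11)²) = √(7280.659385 + 22296.613811) = 171.9804 km
Norvane–Hollisk: √((0.7432·111.32)² + (0.1195·93.11)²) = √(6844.753260 + 123.802229) = 83.4779 km
Norvane–Caldrey: √((-0.3456·111.32)² + (-1.1944·93.11)²) = √(1480.109557 + 12367.793994) = 117.6771 km
Norvane–Fenwold: √((0.8030·111.32)² + (-1.4816·93.11)²) = √(7990.564949 + 19030.692502) = 164.3814 km
Brinmoor–Marrosk: √((0.1230·111.32)² + (-0.6837·93.11)²) = √(187.480722 + 4052.507368) = 65.1152 km
Brinmoor–Hollisk: √((0.0997·111.32)² + (1.0395·93.11)²) = √(123.179011 + 9367.886940) = 97.4221 km
Brinmoor–Caldrey: √((-0.9891·111.32)² + (-0.2744·93.11)²) = √(12123.466006 + 652.771023) = 113.0320 km
Brinmoor–Fenwold: √((0.1595·111.32)² + (-0.5616·93.11)²) = √(315.259201 + 2734.304338) = 55.2229 km
Marrosk–Hollisk: √((-0.0233·111.32)² + (1.7232·93.11)²) = √(6.727570 + 25743.288585) = 160.4681 km
Marrosk–Caldrey: √((-1.1121·111.32)² + (0.4093·93.11)²) = √(15326.185468 + 1452.366231) = 129.5320 km
Marrosk–Fenwold: √((0.0365·111.32)² + (0.1221·93.11)²) = √(16.509432 + 129.248045) = 12.0730 km
Hollisk–Caldrey: √((-1.0888·111.32)² + (-1.3139·93.11)²) = √(14690.704386 + 14966.397599) = 172.2124 km
Hollisk–Fenwold: √((0.0598·111.32)² + (-1.6011·93.11)²) = √(44.314797 + 22224.375608) = 149.2270 km
Caldrey–Fenwold: √((1.1486·111.32)² + (-0.2872·93.11)²) = √(16348.729914 + 715.091350) = 130.6286 km
Closest pair: Marrosk–Fenwold at 12.0730 km.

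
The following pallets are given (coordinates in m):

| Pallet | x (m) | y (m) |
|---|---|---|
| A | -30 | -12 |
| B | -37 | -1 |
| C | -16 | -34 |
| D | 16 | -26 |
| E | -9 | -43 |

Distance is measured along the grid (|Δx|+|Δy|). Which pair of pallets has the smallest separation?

Pairwise distances:
C–E: |7| + |-9| = 7 + 9 = 16 m
A–B: |-7| + |11| = 7 + 11 = 18 m
A–C: |14| + |-22| = 14 + 22 = 36 m
C–D: |32| + |8| = 32 + 8 = 40 m
D–E: |-25| + |-17| = 25 + 17 = 42 m
A–E: |21| + |-31| = 21 + 31 = 52 m
B–C: |21| + |-33| = 21 + 33 = 54 m
A–D: |46| + |-14| = 46 + 14 = 60 m
B–E: |28| + |-42| = 28 + 42 = 70 m
B–D: |53| + |-25| = 53 + 25 = 78 m
Closest pair: C–E at 16 m.

C and E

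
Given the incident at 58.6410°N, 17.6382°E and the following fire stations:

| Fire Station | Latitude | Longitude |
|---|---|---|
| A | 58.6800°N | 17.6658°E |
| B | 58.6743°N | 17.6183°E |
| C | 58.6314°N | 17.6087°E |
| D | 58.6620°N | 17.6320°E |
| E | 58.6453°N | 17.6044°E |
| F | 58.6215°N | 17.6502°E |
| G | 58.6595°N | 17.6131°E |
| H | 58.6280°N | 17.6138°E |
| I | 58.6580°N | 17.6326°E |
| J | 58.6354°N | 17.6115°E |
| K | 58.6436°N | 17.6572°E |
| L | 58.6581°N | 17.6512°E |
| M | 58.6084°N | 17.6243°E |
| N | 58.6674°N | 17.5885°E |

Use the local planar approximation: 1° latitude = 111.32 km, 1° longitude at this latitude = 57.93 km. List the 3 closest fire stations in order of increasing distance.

Distances from 58.6410°N, 17.6382°E:
A: 4.6265 km
B: 3.8821 km
C: 2.0156 km
D: 2.3652 km
E: 2.0157 km
F: 2.2793 km
G: 2.5210 km
H: 2.0229 km
I: 1.9200 km
J: 1.6676 km
K: 1.1381 km
L: 2.0471 km
M: 3.7173 km
N: 4.1141 km
Sorted: K (1.1381 km) < J (1.6676 km) < I (1.9200 km) < C (2.0156 km) < E (2.0157 km) < …

K, J, I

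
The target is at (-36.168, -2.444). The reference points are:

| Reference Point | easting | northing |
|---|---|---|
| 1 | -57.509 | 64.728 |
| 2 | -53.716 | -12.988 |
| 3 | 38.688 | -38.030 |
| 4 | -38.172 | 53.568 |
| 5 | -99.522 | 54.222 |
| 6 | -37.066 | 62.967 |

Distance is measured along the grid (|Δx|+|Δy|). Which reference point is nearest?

Distances from (-36.168, -2.444):
1: 88.513
2: 28.092
3: 110.442
4: 58.016
5: 120.020
6: 66.309
Minimum: 2 at 28.092.

2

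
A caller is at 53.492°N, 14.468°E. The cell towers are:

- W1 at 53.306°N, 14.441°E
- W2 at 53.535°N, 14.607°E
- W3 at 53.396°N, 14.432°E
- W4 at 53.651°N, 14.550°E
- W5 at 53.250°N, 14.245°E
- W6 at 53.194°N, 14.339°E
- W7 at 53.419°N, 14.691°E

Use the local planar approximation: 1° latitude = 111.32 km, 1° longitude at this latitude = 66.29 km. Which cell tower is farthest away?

Distances from 53.492°N, 14.468°E:
W1: √((-0.186·111.32)² + (-0.027·66.29)²) = √(428.71856 + 3.20349) = 20.783 km
W2: √((0.043·111.32)² + (0.139·66.29)²) = √(22.91307 + 84.90351) = 10.383 km
W3: √((-0.096·111.32)² + (-0.036·66.29)²) = √(114.20598 + 5.69510) = 10.950 km
W4: √((0.159·111.32)² + (0.082·66.29)²) = √(313.28575 + 29.54770) = 18.516 km
W5: √((-0.242·111.32)² + (-0.223·66.29)²) = √(725.73343 + 218.52733) = 30.729 km
W6: √((-0.298·111.32)² + (-0.129·66.29)²) = √(1100.47181 + 73.12661) = 34.258 km
W7: √((-0.073·111.32)² + (0.223·66.29)²) = √(66.03773 + 218.52733) = 16.869 km
Maximum: W6 at 34.258 km.

W6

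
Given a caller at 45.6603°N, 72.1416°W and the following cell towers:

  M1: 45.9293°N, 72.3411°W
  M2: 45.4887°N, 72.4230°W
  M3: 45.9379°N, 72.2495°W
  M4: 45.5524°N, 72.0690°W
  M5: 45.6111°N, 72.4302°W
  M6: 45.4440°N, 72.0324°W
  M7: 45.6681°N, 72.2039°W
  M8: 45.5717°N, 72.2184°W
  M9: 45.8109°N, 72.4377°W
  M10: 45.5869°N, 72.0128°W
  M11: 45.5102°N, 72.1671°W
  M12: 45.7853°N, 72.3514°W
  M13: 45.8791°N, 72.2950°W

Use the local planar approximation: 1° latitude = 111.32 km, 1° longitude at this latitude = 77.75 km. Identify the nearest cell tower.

Distances from 45.6603°N, 72.1416°W:
M1: √((0.2690·111.32)² + (-0.1995·77.75)²) = √(896.707816 + 240.594999) = 33.7239 km
M2: √((-0.1716·111.32)² + (-0.2814·77.75)²) = √(364.905965 + 478.684077) = 29.0446 km
M3: √((0.2776·111.32)² + (-0.1079·77.75)²) = √(954.960304 + 70.379096) = 32.0209 km
M4: √((-0.1079·111.32)² + (0.0726·77.75)²) = √(144.274403 + 31.862074) = 13.2716 km
M5: √((-0.0492·111.32)² + (-0.2886·77.75)²) = √(29.996916 + 503.493014) = 23.0974 km
M6: √((-0.2163·111.32)² + (0.1092·77.75)²) = √(579.774933 + 72.085194) = 25.5316 km
M7: √((0.0078·111.32)² + (-0.0623·77.75)²) = √(0.753938 + 23.462641) = 4.9210 km
M8: √((-0.0886·111.32)² + (-0.0768·77.75)²) = √(97.277822 + 35.655229) = 11.5297 km
M9: √((0.1506·111.32)² + (-0.2961·77.75)²) = √(281.058251 + 530.002124) = 28.4791 km
M10: √((-0.0734·111.32)² + (0.1288·77.75)²) = √(66.763411 + 100.284202) = 12.9247 km
M11: √((-0.1501·111.32)² + (-0.0255·77.75)²) = √(279.195092 + 3.930802) = 16.8263 km
M12: √((0.1250·111.32)² + (-0.2098·77.75)²) = √(193.627225 + 266.079713) = 21.4408 km
M13: √((0.2188·111.32)² + (-0.1534·77.75)²) = √(593.254486 + 142.249751) = 27.1202 km
Minimum: M7 at 4.9210 km.

M7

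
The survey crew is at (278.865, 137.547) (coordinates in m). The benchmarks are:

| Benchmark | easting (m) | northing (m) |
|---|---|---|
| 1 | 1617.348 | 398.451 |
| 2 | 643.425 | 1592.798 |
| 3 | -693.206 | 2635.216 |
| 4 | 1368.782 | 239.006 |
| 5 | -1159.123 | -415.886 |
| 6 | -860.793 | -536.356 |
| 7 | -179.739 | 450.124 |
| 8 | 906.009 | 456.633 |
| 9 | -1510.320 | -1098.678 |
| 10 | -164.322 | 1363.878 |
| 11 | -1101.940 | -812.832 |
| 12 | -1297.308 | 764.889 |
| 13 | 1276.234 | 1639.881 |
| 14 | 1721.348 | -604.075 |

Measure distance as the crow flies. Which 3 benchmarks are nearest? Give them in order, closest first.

Distances from (278.865, 137.547):
1: 1363.674 m
2: 1500.220 m
3: 2680.163 m
4: 1094.629 m
5: 1540.811 m
6: 1323.996 m
7: 554.997 m
8: 703.652 m
9: 2174.726 m
10: 1303.956 m
11: 1676.259 m
12: 1696.431 m
13: 1803.262 m
14: 1621.962 m
Sorted: 7 (554.997 m) < 8 (703.652 m) < 4 (1094.629 m) < 10 (1303.956 m) < 6 (1323.996 m) < …

7, 8, 4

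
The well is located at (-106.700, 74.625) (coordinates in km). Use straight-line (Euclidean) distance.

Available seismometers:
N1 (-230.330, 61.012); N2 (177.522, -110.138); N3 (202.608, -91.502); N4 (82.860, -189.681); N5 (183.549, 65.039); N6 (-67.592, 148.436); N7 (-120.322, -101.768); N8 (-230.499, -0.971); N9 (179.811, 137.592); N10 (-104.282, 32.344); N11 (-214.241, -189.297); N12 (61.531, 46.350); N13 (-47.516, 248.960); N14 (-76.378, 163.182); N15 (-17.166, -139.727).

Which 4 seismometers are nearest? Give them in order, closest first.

Distances from (-106.700, 74.625):
N1: 124.377 km
N2: 338.998 km
N3: 351.098 km
N4: 325.255 km
N5: 290.407 km
N6: 83.531 km
N7: 176.918 km
N8: 145.055 km
N9: 293.349 km
N10: 42.350 km
N11: 284.991 km
N12: 170.591 km
N13: 184.107 km
N14: 93.604 km
N15: 232.300 km
Sorted: N10 (42.350 km) < N6 (83.531 km) < N14 (93.604 km) < N1 (124.377 km) < N8 (145.055 km) < N12 (170.591 km) < …

N10, N6, N14, N1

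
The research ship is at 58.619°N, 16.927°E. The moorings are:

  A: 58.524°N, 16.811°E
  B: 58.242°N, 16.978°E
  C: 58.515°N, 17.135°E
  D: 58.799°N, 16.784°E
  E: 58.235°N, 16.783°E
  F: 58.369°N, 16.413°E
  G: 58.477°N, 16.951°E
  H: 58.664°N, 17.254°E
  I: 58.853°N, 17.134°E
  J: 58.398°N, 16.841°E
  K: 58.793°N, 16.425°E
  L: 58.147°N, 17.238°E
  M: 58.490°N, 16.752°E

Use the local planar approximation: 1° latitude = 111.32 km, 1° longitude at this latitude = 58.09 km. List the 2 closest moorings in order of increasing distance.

Distances from 58.619°N, 16.927°E:
A: √((-0.095·111.32)² + (-0.116·58.09)²) = √(111.83909 + 45.40657) = 12.540 km
B: √((-0.377·111.32)² + (0.051·58.09)²) = √(1761.28281 + 8.77694) = 42.072 km
C: √((-0.104·111.32)² + (0.208·58.09)²) = √(134.03341 + 145.99212) = 16.734 km
D: √((0.180·111.32)² + (-0.143·58.09)²) = √(401.50541 + 69.00409) = 21.691 km
E: √((-0.384·111.32)² + (-0.144·58.09)²) = √(1827.29575 + 69.97256) = 43.558 km
F: √((-0.250·111.32)² + (-0.514·58.09)²) = √(774.50890 + 891.51569) = 40.817 km
G: √((-0.142·111.32)² + (0.024·58.09)²) = √(249.87516 + 1.94368) = 15.869 km
H: √((0.045·111.32)² + (0.327·58.09)²) = √(25.09409 + 360.82636) = 19.645 km
I: √((0.234·111.32)² + (0.207·58.09)²) = √(678.54415 + 144.59173) = 28.690 km
J: √((-0.221·111.32)² + (-0.086·58.09)²) = √(605.24463 + 24.95742) = 25.104 km
K: √((0.174·111.32)² + (-0.502·58.09)²) = √(375.18450 + 850.37442) = 35.008 km
L: √((-0.472·111.32)² + (0.311·58.09)²) = √(2760.77105 + 326.37999) = 55.562 km
M: √((-0.129·111.32)² + (-0.175·58.09)²) = √(206.21764 + 103.34247) = 17.594 km
Sorted: A (12.540 km) < G (15.869 km) < C (16.734 km) < M (17.594 km) < …

A, G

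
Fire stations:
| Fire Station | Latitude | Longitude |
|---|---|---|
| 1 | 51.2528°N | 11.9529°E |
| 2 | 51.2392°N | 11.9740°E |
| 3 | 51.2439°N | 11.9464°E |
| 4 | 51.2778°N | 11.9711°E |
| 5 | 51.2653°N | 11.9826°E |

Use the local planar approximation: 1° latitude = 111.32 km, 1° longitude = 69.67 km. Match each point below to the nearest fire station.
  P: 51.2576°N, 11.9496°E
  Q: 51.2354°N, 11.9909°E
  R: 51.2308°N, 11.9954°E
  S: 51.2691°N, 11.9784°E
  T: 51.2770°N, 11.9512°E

P→1; Q→2; R→2; S→5; T→4

P at 51.2576°N, 11.9496°E:
  1: √((-0.0048·111.32)² + (0.0033·69.67)²) = √(0.285515 + 0.052859) = 0.5817 km
  2: √((-0.0184·111.32)² + (0.0244·69.67)²) = √(4.195484 + 2.889823) = 2.6618 km
  3: √((-0.0137·111.32)² + (-0.0032·69.67)²) = √(2.325881 + 0.049704) = 1.5413 km
  4: √((0.0202·111.32)² + (0.0215·69.67)²) = √(5.056490 + 2.243719) = 2.7019 km
  5: √((0.0077·111.32)² + (0.0330·69.67)²) = √(0.734730 + 5.285907) = 2.4537 km
  → nearest: 1 (0.5817 km)
Q at 51.2354°N, 11.9909°E:
  1: √((0.0174·111.32)² + (-0.0380·69.67)²) = √(3.751845 + 7.009044) = 3.2804 km
  2: √((0.0038·111.32)² + (-0.0169·69.67)²) = √(0.178943 + 1.386325) = 1.2511 km
  3: √((0.0085·111.32)² + (-0.0445·69.67)²) = √(0.895332 + 9.611953) = 3.2415 km
  4: √((0.0424·111.32)² + (-0.0198·69.67)²) = √(22.278098 + 1.902926) = 4.9174 km
  5: √((0.0299·111.32)² + (-0.0083·69.67)²) = √(11.078699 + 0.334386) = 3.3783 km
  → nearest: 2 (1.2511 km)
R at 51.2308°N, 11.9954°E:
  1: √((0.0220·111.32)² + (-0.0425·69.67)²) = √(5.997797 + 8.767373) = 3.8425 km
  2: √((0.0084·111.32)² + (-0.0214·69.67)²) = √(0.874390 + 2.222896) = 1.7599 km
  3: √((0.0131·111.32)² + (-0.0490·69.67)²) = √(2.126616 + 11.654235) = 3.7123 km
  4: √((0.0470·111.32)² + (-0.0243·69.67)²) = √(27.374243 + 2.866185) = 5.4991 km
  5: √((0.0345·111.32)² + (-0.0128·69.67)²) = √(14.749747 + 0.795264) = 3.9427 km
  → nearest: 2 (1.7599 km)
S at 51.2691°N, 11.9784°E:
  1: √((-0.0163·111.32)² + (-0.0255·69.67)²) = √(3.292468 + 3.156254) = 2.5394 km
  2: √((-0.0299·111.32)² + (-0.0044·69.67)²) = √(11.078699 + 0.093972) = 3.3426 km
  3: √((-0.0252·111.32)² + (-0.0320·69.67)²) = √(7.869506 + 4.970403) = 3.5833 km
  4: √((0.0087·111.32)² + (-0.0073·69.67)²) = √(0.937961 + 0.258665) = 1.0939 km
  5: √((-0.0038·111.32)² + (0.0042·69.67)²) = √(0.178943 + 0.085623) = 0.5144 km
  → nearest: 5 (0.5144 km)
T at 51.2770°N, 11.9512°E:
  1: √((-0.0242·111.32)² + (0.0017·69.67)²) = √(7.257334 + 0.014028) = 2.6965 km
  2: √((-0.0378·111.32)² + (0.0228·69.67)²) = √(17.706389 + 2.523256) = 4.4977 km
  3: √((-0.0331·111.32)² + (-0.0048·69.67)²) = √(13.576955 + 0.111834) = 3.6998 km
  4: √((0.0008·111.32)² + (0.0199·69.67)²) = √(0.007931 + 1.922196) = 1.3893 km
  5: √((-0.0117·111.32)² + (0.0314·69.67)²) = √(1.696360 + 4.785760) = 2.5460 km
  → nearest: 4 (1.3893 km)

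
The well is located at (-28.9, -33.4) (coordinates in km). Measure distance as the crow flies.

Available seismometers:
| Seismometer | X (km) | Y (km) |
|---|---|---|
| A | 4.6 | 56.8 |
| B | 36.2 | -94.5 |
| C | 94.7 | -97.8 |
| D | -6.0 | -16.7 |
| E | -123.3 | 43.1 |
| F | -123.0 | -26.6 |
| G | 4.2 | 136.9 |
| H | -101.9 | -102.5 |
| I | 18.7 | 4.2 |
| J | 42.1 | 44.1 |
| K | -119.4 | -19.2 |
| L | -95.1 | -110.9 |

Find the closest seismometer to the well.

D

Distances from (-28.9, -33.4):
A: 96.2 km
B: 89.3 km
C: 139.4 km
D: 28.3 km
E: 121.5 km
F: 94.3 km
G: 173.5 km
H: 100.5 km
I: 60.7 km
J: 105.1 km
K: 91.6 km
L: 101.9 km
Minimum: D at 28.3 km.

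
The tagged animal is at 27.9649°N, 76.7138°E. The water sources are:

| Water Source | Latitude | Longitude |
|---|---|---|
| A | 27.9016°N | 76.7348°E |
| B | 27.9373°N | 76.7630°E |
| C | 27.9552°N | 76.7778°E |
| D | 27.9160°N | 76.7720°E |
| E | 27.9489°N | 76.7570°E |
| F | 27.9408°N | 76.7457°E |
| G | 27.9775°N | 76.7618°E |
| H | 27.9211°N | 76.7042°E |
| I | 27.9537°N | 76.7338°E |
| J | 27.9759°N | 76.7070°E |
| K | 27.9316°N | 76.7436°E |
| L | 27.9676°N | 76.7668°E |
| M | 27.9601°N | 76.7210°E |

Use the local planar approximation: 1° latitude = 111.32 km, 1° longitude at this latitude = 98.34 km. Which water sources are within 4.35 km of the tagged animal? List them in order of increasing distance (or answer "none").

M, J, I, F

Distances from 27.9649°N, 76.7138°E:
A: √((-0.0633·111.32)² + (0.0210·98.34)²) = √(49.653951 + 4.264803) = 7.3429 km
B: √((-0.0276·111.32)² + (0.0492·98.34)²) = √(9.439838 + 23.409418) = 5.7314 km
C: √((-0.0097·111.32)² + (0.0640·98.34)²) = √(1.165977 + 39.611415) = 6.3857 km
D: √((-0.0489·111.32)² + (0.0582·98.34)²) = √(29.632215 + 32.757170) = 7.8987 km
E: √((-0.0160·111.32)² + (0.0432·98.34)²) = √(3.172388 + 18.047951) = 4.6066 km
F: √((-0.0241·111.32)² + (0.0319·98.34)²) = √(7.197480 + 9.841058) = 4.1278 km
G: √((0.0126·111.32)² + (0.0480·98.34)²) = √(1.967377 + 22.281421) = 4.9243 km
H: √((-0.0438·111.32)² + (-0.0096·98.34)²) = √(23.773582 + 0.891257) = 4.9664 km
I: √((-0.0112·111.32)² + (0.0200·98.34)²) = √(1.554470 + 3.868302) = 2.3287 km
J: √((0.0110·111.32)² + (-0.0068·98.34)²) = √(1.499449 + 0.447176) = 1.3952 km
K: √((-0.0333·111.32)² + (0.0298·98.34)²) = √(13.741523 + 8.588018) = 4.7254 km
L: √((0.0027·111.32)² + (0.0530·98.34)²) = √(0.090339 + 27.165152) = 5.2207 km
M: √((-0.0048·111.32)² + (0.0072·98.34)²) = √(0.285515 + 0.501332) = 0.8870 km
Threshold 4.35 km: M (0.8870 km), J (1.3952 km), I (2.3287 km), F (4.1278 km) are within range.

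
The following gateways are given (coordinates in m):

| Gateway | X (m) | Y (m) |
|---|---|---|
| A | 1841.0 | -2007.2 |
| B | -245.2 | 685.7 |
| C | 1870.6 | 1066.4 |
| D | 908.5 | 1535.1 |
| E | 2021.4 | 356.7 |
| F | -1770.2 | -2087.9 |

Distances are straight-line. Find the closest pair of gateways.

Pairwise distances:
A–B: √((-2086.2)² + (2692.9)²) = √(4352230.440 + 7251710.410) = 3406.5 m
A–C: √((29.6)² + (3073.6)²) = √(876.160 + 9447016.960) = 3073.7 m
A–D: √((-932.5)² + (3542.3)²) = √(869556.250 + 12547889.290) = 3663.0 m
A–E: √((180.4)² + (2363.9)²) = √(32544.160 + 5588023.210) = 2370.8 m
A–F: √((-3611.2)² + (-80.7)²) = √(13040765.440 + 6512.490) = 3612.1 m
B–C: √((2115.8)² + (380.7)²) = √(4476609.640 + 144932.490) = 2149.8 m
B–D: √((1153.7)² + (849.4)²) = √(1331023.690 + 721480.360) = 1432.7 m
B–E: √((2266.6)² + (-329.0)²) = √(5137475.560 + 108241.000) = 2290.4 m
B–F: √((-1525.0)² + (-2773.6)²) = √(2325625.000 + 7692856.960) = 3165.2 m
C–D: √((-962.1)² + (468.7)²) = √(925636.410 + 219679.690) = 1070.2 m
C–E: √((150.8)² + (-709.7)²) = √(22740.640 + 503674.090) = 725.5 m
C–F: √((-3640.8)² + (-3154.3)²) = √(13255424.640 + 9949608.490) = 4817.2 m
D–E: √((1112.9)² + (-1178.4)²) = √(1238546.410 + 1388626.560) = 1620.9 m
D–F: √((-2678.7)² + (-3623.0)²) = √(7175433.690 + 13126129.000) = 4505.7 m
E–F: √((-3791.6)² + (-2444.6)²) = √(14376230.560 + 5976069.160) = 4511.4 m
Closest pair: C–E at 725.5 m.

C and E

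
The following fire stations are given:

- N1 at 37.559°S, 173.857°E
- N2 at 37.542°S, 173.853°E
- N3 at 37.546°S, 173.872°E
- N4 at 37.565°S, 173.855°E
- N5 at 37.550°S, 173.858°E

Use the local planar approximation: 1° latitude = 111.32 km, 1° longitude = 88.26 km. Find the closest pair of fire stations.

N1 and N4

Pairwise distances:
N1–N2: √((0.017·111.32)² + (-0.004·88.26)²) = √(3.58133 + 0.12464) = 1.925 km
N1–N3: √((0.013·111.32)² + (0.015·88.26)²) = √(2.09427 + 1.75271) = 1.961 km
N1–N4: √((-0.006·111.32)² + (-0.002·88.26)²) = √(0.44612 + 0.03116) = 0.691 km
N1–N5: √((0.009·111.32)² + (0.001·88.26)²) = √(1.00376 + 0.00779) = 1.006 km
N2–N3: √((-0.004·111.32)² + (0.019·88.26)²) = √(0.19827 + 2.81213) = 1.735 km
N2–N4: √((-0.023·111.32)² + (0.002·88.26)²) = √(6.55544 + 0.03116) = 2.566 km
N2–N5: √((-0.008·111.32)² + (0.005·88.26)²) = √(0.79310 + 0.19475) = 0.994 km
N3–N4: √((-0.019·111.32)² + (-0.017·88.26)²) = √(4.47356 + 2.25126) = 2.593 km
N3–N5: √((-0.004·111.32)² + (-0.014·88.26)²) = √(0.19827 + 1.52681) = 1.313 km
N4–N5: √((0.015·111.32)² + (0.003·88.26)²) = √(2.78823 + 0.07011) = 1.691 km
Closest pair: N1–N4 at 0.691 km.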